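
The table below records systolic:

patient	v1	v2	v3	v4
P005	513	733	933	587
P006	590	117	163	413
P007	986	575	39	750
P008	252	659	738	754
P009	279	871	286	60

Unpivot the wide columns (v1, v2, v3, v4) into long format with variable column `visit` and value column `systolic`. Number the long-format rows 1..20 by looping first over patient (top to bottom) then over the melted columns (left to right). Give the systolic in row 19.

286

20 rows total (5 × 4). Row 19: index ⌊(19-1)/4⌋ = 4 into patient → P009; (19-1) mod 4 = 2 into the melted columns → v3.
So row 19 is (P009, v3, 286); systolic = 286.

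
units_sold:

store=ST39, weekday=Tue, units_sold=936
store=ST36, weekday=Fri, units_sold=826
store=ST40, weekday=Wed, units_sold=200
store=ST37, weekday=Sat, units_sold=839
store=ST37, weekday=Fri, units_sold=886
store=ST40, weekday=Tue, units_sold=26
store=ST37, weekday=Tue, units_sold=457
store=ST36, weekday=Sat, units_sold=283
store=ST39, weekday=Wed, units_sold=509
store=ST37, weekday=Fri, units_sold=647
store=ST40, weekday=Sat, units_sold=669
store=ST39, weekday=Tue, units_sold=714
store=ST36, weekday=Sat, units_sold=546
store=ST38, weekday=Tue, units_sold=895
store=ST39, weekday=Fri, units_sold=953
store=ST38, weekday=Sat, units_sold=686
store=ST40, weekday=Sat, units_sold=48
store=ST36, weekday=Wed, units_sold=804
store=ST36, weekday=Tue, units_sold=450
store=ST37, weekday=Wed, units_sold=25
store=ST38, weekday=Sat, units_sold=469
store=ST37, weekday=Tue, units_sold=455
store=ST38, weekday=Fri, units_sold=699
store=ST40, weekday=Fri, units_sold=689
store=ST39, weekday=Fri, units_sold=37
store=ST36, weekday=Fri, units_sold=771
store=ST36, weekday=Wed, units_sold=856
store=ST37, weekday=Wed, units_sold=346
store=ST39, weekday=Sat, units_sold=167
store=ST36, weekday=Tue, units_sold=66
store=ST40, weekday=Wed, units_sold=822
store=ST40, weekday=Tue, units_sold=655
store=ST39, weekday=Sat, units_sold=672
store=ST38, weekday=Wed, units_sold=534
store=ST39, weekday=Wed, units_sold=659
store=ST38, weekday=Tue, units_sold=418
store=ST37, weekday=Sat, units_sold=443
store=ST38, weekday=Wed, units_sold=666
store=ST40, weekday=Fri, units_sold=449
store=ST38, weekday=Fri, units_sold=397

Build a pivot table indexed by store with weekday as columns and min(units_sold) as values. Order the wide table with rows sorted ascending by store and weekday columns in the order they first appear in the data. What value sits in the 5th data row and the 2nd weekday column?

With rows sorted ascending by store, row 5 is store=ST40. weekday columns in first-appearance order: Tue, Fri, Wed, Sat; column 2 is Fri.
Long rows with store=ST40, weekday=Fri: min(689, 449) = 449.

449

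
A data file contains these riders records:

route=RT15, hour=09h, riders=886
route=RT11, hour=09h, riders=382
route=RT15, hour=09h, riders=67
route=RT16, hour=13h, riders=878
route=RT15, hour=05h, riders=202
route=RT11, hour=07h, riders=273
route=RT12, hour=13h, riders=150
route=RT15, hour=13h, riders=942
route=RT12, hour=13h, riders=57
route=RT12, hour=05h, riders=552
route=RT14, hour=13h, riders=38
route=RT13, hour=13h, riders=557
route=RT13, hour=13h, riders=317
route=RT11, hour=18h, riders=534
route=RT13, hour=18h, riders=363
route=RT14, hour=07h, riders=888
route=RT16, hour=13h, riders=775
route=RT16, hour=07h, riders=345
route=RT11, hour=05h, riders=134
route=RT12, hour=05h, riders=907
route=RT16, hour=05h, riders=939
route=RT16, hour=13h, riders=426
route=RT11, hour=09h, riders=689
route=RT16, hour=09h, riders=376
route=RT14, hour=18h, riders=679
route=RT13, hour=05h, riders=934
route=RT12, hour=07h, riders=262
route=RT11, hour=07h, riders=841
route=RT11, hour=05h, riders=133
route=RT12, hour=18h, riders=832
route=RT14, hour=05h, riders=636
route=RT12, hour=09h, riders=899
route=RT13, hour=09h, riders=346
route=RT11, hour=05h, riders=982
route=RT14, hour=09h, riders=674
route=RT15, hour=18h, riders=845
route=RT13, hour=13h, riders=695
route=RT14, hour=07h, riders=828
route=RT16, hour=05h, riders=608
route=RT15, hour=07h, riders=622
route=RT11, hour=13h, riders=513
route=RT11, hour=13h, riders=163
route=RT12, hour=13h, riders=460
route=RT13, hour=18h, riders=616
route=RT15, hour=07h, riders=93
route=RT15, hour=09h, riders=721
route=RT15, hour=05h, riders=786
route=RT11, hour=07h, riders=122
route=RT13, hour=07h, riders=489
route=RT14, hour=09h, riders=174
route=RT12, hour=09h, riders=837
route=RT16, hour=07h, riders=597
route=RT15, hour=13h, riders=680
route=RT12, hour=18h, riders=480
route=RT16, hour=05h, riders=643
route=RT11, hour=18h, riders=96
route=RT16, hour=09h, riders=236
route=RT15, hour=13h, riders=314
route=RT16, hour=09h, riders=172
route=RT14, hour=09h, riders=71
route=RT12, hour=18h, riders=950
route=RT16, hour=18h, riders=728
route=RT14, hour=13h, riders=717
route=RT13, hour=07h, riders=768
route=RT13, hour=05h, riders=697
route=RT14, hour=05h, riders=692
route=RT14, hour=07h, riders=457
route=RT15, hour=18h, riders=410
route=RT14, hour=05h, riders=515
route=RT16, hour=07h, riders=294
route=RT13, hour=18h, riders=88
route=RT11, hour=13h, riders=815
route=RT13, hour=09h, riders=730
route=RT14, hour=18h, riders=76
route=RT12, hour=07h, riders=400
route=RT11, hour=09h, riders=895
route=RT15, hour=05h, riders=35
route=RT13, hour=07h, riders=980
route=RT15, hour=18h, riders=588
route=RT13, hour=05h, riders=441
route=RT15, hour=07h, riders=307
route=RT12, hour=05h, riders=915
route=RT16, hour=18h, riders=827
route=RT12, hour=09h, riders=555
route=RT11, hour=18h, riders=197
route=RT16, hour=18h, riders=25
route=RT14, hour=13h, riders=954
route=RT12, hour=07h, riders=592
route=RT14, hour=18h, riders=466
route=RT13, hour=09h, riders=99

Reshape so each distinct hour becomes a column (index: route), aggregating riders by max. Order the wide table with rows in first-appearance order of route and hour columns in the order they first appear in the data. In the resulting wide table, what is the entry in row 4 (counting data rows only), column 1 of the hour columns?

899

With rows in first-appearance order of route, row 4 is route=RT12. hour columns in first-appearance order: 09h, 13h, 05h, 07h, 18h; column 1 is 09h.
Long rows with route=RT12, hour=09h: max(899, 837, 555) = 899.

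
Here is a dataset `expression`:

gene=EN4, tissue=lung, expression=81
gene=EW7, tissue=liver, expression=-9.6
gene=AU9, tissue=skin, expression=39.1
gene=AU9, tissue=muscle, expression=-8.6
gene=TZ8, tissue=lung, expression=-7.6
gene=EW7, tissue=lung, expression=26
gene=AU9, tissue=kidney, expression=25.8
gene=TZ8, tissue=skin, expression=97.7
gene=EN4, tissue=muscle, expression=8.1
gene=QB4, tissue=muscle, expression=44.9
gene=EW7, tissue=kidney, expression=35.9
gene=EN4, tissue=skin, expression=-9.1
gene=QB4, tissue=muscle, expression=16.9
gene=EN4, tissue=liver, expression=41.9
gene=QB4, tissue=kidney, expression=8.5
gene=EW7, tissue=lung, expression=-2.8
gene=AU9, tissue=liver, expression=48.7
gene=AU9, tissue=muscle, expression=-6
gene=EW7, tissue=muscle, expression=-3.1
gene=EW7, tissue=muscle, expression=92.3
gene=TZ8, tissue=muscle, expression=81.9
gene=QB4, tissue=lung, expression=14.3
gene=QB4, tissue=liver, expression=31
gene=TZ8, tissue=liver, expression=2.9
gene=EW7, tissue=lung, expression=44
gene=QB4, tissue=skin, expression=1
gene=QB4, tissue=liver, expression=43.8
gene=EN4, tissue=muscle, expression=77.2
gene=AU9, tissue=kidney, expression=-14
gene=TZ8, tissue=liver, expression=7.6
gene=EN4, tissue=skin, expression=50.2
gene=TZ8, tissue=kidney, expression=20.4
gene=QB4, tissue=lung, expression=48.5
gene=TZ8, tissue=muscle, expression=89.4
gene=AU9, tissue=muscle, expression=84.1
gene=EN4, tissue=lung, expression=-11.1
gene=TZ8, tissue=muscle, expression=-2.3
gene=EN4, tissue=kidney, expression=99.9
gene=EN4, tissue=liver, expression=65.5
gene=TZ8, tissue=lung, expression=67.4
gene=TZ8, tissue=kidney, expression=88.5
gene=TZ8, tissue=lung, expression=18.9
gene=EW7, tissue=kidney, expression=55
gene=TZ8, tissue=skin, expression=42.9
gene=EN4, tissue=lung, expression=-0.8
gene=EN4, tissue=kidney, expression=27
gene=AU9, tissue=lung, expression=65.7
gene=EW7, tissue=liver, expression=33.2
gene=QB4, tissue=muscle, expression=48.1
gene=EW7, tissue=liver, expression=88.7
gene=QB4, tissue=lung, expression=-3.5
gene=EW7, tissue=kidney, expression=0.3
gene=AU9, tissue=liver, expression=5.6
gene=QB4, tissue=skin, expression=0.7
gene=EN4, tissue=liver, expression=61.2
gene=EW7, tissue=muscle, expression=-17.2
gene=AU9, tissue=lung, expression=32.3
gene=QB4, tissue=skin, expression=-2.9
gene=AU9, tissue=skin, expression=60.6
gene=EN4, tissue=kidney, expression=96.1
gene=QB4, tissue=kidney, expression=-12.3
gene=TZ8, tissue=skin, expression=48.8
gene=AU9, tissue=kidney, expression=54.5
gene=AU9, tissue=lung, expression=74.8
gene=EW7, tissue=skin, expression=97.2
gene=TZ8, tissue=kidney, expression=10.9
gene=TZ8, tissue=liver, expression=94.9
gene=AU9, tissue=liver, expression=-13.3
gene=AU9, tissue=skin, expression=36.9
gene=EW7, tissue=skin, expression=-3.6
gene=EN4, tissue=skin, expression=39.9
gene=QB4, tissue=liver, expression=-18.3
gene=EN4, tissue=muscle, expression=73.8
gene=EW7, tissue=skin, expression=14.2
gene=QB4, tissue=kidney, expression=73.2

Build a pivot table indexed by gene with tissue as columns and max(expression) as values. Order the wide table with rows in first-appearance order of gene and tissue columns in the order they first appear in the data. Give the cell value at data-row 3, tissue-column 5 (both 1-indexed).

With rows in first-appearance order of gene, row 3 is gene=AU9. tissue columns in first-appearance order: lung, liver, skin, muscle, kidney; column 5 is kidney.
Long rows with gene=AU9, tissue=kidney: max(25.8, -14, 54.5) = 54.5.

54.5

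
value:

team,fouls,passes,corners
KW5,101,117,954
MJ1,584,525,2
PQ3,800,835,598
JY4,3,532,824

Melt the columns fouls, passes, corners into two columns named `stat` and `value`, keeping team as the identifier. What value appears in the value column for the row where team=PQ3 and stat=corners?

598

Unpivoting turns each (team, wide-column) pair into one long row.
The wide cell at row PQ3, column corners holds 598, so the long row (PQ3, corners) has value=598.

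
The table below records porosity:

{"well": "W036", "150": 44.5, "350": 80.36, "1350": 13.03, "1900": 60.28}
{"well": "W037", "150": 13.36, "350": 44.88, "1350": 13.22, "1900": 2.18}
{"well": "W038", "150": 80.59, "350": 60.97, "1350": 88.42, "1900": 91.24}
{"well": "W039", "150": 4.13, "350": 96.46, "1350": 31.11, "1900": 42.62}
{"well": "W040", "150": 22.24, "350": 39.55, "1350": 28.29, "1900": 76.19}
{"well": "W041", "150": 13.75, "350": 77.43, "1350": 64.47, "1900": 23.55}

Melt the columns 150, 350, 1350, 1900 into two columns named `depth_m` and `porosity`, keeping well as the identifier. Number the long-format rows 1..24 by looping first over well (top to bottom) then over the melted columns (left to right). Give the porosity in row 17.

24 rows total (6 × 4). Row 17: index ⌊(17-1)/4⌋ = 4 into well → W040; (17-1) mod 4 = 0 into the melted columns → 150.
So row 17 is (W040, 150, 22.24); porosity = 22.24.

22.24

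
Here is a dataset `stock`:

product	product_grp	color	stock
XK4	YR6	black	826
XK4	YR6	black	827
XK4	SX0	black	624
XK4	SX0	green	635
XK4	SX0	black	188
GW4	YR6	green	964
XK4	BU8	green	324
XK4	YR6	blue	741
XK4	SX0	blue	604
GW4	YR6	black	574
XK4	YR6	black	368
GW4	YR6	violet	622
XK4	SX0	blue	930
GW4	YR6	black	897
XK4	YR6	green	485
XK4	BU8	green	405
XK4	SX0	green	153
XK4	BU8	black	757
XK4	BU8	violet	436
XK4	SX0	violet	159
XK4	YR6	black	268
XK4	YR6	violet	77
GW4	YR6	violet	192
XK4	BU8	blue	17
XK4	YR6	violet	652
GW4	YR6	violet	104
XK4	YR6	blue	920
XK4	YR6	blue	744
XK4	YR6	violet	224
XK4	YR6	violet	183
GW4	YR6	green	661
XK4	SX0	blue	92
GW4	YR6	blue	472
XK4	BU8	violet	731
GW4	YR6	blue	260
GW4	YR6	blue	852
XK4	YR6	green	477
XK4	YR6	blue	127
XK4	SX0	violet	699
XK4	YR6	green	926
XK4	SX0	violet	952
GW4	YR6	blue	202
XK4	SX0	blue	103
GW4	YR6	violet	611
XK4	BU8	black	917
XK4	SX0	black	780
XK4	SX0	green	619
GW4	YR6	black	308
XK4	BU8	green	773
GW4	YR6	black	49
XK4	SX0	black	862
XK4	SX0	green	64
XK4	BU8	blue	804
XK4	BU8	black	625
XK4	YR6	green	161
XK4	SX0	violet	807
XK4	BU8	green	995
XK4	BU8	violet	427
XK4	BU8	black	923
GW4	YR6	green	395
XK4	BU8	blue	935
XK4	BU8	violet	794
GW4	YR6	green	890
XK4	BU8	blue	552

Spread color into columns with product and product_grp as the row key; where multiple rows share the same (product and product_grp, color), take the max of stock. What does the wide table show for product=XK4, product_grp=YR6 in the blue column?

920

Rows with product=XK4, product_grp=YR6 and color=blue: stock values are 741, 920, 744, 127.
max(741, 920, 744, 127) = 920.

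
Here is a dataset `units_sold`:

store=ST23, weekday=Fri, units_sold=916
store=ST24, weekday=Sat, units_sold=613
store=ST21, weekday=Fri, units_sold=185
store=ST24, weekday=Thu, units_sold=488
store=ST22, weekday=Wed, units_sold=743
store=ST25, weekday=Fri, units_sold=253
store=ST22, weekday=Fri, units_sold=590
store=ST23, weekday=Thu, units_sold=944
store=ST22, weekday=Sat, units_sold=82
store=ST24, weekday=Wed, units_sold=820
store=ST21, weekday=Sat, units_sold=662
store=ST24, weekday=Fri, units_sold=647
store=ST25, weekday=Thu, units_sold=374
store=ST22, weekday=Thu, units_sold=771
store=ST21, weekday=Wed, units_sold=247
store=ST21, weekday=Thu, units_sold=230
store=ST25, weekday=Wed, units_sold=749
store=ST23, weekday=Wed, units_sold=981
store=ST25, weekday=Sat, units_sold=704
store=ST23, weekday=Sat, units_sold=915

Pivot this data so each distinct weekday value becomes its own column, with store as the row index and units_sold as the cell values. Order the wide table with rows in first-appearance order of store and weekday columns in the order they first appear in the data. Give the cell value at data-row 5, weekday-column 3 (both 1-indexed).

With rows in first-appearance order of store, row 5 is store=ST25. weekday columns in first-appearance order: Fri, Sat, Thu, Wed; column 3 is Thu.
Long rows with store=ST25, weekday=Thu: units_sold = 374.

374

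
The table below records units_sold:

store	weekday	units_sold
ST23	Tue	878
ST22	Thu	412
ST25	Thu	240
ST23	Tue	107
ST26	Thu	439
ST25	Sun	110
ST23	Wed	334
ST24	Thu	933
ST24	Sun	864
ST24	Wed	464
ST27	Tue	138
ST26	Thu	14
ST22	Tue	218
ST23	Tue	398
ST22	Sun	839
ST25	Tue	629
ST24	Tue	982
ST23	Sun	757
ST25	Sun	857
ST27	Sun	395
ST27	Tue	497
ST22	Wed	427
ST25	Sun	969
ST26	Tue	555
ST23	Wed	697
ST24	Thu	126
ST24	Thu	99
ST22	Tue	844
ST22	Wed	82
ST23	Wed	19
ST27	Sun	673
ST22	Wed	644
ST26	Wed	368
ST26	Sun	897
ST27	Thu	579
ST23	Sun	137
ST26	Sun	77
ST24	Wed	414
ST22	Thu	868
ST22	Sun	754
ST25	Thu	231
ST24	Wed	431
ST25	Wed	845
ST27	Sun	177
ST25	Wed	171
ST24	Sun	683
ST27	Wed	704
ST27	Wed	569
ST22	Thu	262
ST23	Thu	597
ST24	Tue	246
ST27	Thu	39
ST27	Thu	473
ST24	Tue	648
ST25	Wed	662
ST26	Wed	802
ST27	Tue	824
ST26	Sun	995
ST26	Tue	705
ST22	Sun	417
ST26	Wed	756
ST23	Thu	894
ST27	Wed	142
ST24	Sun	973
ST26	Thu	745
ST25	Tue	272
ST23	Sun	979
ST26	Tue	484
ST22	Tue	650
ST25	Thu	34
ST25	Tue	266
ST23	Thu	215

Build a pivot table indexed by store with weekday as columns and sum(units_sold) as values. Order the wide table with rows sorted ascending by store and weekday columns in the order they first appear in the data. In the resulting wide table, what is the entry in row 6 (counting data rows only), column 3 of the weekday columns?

1245

With rows sorted ascending by store, row 6 is store=ST27. weekday columns in first-appearance order: Tue, Thu, Sun, Wed; column 3 is Sun.
Long rows with store=ST27, weekday=Sun: 395 + 673 + 177 = 1245.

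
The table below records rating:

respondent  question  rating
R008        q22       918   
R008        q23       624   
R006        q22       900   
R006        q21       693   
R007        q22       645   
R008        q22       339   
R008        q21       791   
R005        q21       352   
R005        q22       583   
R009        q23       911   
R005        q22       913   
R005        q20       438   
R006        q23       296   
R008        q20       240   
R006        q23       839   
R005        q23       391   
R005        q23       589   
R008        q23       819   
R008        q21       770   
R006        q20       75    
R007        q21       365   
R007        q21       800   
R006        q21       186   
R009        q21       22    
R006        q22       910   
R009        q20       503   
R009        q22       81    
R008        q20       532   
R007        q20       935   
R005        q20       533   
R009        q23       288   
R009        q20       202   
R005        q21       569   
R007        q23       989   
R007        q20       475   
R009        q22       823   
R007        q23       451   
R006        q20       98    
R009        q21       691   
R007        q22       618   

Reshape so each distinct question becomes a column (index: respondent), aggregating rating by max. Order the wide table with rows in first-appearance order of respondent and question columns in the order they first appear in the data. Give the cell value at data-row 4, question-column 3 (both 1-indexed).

569

With rows in first-appearance order of respondent, row 4 is respondent=R005. question columns in first-appearance order: q22, q23, q21, q20; column 3 is q21.
Long rows with respondent=R005, question=q21: max(352, 569) = 569.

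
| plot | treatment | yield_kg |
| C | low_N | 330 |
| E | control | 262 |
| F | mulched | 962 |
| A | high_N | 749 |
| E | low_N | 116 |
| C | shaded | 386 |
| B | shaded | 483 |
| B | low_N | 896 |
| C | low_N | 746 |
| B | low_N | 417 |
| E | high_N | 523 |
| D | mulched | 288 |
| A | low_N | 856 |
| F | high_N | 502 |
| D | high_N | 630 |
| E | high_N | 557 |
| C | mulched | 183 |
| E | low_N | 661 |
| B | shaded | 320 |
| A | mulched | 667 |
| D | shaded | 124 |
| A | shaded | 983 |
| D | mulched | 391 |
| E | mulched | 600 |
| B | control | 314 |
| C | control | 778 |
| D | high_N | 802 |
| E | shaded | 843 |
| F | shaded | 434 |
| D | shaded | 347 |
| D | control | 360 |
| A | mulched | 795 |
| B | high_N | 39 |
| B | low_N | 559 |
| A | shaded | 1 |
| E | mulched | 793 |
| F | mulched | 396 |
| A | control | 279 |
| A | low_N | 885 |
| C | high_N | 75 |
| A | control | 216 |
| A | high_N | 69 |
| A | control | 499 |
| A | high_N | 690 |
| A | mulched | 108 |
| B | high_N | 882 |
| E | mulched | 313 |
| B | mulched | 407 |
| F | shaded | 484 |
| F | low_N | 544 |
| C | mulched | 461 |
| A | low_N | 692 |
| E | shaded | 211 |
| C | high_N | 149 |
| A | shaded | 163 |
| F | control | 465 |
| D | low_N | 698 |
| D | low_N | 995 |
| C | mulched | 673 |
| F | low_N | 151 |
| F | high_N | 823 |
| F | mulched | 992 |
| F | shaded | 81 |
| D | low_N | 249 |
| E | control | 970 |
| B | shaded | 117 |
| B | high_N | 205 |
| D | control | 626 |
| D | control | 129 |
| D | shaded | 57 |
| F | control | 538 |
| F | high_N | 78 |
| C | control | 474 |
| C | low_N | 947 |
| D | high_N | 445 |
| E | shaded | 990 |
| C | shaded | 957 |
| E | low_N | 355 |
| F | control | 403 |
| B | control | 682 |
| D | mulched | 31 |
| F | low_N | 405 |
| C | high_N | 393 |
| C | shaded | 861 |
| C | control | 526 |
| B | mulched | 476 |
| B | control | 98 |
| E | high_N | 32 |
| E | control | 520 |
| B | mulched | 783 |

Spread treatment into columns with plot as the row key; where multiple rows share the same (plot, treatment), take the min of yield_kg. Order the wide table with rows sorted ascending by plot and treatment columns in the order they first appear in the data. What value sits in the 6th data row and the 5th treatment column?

81

With rows sorted ascending by plot, row 6 is plot=F. treatment columns in first-appearance order: low_N, control, mulched, high_N, shaded; column 5 is shaded.
Long rows with plot=F, treatment=shaded: min(434, 484, 81) = 81.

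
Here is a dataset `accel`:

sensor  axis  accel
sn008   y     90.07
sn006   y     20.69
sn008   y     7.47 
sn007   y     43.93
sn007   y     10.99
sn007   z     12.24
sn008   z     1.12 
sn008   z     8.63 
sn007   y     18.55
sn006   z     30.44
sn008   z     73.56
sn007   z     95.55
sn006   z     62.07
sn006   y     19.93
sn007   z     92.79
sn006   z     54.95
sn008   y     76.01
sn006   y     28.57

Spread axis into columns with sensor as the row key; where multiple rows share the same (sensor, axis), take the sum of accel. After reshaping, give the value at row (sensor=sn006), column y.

69.19

Rows with sensor=sn006 and axis=y: accel values are 20.69, 19.93, 28.57.
20.69 + 19.93 + 28.57 = 69.19.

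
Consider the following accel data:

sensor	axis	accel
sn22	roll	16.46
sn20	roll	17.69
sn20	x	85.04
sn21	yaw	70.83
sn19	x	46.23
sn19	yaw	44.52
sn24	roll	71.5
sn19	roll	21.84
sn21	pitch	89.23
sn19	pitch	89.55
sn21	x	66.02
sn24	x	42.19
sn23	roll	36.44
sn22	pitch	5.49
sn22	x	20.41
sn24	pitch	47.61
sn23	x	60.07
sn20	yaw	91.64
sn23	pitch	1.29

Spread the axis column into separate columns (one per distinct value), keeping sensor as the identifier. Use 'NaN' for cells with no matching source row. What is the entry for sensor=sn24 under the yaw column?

NaN

No long-format row has sensor=sn24 and axis=yaw, so the cell is NaN.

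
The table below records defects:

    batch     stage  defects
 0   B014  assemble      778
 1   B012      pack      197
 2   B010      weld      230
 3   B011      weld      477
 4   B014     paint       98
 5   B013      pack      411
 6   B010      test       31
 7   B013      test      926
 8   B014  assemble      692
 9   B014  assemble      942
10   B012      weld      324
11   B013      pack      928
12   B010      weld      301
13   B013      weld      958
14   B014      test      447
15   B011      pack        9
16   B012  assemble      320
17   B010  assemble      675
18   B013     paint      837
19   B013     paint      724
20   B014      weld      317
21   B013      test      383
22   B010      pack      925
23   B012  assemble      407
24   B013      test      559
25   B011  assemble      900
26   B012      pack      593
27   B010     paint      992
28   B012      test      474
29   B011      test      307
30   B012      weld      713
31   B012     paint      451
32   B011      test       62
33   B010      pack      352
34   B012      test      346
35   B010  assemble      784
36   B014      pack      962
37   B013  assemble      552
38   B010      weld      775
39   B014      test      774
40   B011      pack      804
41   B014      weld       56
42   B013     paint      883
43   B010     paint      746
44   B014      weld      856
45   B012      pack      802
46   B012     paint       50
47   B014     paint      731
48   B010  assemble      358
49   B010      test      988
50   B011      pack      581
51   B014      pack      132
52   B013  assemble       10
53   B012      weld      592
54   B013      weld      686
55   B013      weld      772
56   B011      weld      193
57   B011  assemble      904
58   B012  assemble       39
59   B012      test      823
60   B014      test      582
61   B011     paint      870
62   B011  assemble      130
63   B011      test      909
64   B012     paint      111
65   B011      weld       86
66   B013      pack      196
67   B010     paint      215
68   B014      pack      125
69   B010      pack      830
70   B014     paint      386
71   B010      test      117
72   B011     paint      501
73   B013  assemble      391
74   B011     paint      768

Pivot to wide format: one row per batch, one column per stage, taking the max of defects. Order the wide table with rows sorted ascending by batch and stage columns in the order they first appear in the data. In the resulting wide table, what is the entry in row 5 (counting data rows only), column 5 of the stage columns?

With rows sorted ascending by batch, row 5 is batch=B014. stage columns in first-appearance order: assemble, pack, weld, paint, test; column 5 is test.
Long rows with batch=B014, stage=test: max(447, 774, 582) = 774.

774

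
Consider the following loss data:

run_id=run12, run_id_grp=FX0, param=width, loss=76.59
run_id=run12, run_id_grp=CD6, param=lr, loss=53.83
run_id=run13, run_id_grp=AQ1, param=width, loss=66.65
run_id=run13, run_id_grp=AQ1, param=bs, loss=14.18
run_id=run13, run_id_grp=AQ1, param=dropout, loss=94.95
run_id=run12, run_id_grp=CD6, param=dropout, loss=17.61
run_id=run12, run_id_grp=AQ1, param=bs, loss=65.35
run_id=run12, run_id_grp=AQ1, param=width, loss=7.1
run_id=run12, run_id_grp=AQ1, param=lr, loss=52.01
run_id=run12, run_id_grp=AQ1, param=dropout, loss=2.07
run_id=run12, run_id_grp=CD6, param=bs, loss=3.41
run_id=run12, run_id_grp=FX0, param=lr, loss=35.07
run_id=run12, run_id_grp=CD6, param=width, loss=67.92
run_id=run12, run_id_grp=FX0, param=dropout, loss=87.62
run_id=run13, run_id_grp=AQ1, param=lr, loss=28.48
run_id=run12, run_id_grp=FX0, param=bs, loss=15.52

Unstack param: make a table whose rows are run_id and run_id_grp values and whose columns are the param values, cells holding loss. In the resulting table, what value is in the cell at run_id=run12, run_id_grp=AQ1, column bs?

Wide layout: rows indexed by run_id and run_id_grp, columns are the 4 distinct param values (width, lr, bs, dropout).
Cell (run_id=run12, run_id_grp=AQ1, param=bs) draws from the long row where run_id=run12, run_id_grp=AQ1 and param=bs, which has loss=65.35.

65.35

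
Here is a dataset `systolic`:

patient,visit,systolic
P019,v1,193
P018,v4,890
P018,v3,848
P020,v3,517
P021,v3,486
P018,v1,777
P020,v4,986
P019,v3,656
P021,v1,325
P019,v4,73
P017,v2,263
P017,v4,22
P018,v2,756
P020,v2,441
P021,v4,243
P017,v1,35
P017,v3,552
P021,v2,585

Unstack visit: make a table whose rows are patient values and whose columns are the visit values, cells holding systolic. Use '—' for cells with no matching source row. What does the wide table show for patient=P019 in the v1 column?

193

The long row with patient=P019, visit=v1 has systolic=193.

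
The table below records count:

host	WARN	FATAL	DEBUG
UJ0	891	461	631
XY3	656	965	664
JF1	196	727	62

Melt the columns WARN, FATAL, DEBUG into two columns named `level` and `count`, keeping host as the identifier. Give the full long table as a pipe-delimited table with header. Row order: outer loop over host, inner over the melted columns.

| host | level | count |
| UJ0 | WARN | 891 |
| UJ0 | FATAL | 461 |
| UJ0 | DEBUG | 631 |
| XY3 | WARN | 656 |
| XY3 | FATAL | 965 |
| XY3 | DEBUG | 664 |
| JF1 | WARN | 196 |
| JF1 | FATAL | 727 |
| JF1 | DEBUG | 62 |

Each (host, column) pair becomes one row: 3 × 3 = 9 rows.
For example, (UJ0, WARN) → count=891.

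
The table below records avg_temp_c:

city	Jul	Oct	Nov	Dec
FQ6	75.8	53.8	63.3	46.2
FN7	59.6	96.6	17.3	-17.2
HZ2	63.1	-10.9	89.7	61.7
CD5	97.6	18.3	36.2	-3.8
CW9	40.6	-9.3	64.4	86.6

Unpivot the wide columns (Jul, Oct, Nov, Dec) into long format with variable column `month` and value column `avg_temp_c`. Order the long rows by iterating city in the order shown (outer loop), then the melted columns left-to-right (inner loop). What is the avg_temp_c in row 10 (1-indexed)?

20 rows total (5 × 4). Row 10: index ⌊(10-1)/4⌋ = 2 into city → HZ2; (10-1) mod 4 = 1 into the melted columns → Oct.
So row 10 is (HZ2, Oct, -10.9); avg_temp_c = -10.9.

-10.9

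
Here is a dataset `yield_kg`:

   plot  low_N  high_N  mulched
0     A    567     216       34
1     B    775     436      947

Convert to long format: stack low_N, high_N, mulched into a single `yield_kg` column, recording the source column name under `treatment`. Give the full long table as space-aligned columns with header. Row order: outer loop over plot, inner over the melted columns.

plot  treatment  yield_kg
A     low_N      567     
A     high_N     216     
A     mulched    34      
B     low_N      775     
B     high_N     436     
B     mulched    947     

Each (plot, column) pair becomes one row: 2 × 3 = 6 rows.
For example, (A, low_N) → yield_kg=567.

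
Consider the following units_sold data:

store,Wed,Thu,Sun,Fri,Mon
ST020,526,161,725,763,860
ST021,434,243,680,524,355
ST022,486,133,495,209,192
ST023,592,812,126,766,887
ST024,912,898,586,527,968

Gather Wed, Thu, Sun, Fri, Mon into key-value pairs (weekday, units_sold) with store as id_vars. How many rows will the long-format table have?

25

5 store values × 5 melted columns = 25 rows.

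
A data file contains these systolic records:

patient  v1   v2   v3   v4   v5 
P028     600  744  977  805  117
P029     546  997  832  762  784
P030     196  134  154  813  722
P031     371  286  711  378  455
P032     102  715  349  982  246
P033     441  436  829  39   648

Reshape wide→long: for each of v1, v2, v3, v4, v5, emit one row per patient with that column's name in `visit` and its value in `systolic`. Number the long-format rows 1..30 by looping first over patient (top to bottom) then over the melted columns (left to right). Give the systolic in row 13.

154

30 rows total (6 × 5). Row 13: index ⌊(13-1)/5⌋ = 2 into patient → P030; (13-1) mod 5 = 2 into the melted columns → v3.
So row 13 is (P030, v3, 154); systolic = 154.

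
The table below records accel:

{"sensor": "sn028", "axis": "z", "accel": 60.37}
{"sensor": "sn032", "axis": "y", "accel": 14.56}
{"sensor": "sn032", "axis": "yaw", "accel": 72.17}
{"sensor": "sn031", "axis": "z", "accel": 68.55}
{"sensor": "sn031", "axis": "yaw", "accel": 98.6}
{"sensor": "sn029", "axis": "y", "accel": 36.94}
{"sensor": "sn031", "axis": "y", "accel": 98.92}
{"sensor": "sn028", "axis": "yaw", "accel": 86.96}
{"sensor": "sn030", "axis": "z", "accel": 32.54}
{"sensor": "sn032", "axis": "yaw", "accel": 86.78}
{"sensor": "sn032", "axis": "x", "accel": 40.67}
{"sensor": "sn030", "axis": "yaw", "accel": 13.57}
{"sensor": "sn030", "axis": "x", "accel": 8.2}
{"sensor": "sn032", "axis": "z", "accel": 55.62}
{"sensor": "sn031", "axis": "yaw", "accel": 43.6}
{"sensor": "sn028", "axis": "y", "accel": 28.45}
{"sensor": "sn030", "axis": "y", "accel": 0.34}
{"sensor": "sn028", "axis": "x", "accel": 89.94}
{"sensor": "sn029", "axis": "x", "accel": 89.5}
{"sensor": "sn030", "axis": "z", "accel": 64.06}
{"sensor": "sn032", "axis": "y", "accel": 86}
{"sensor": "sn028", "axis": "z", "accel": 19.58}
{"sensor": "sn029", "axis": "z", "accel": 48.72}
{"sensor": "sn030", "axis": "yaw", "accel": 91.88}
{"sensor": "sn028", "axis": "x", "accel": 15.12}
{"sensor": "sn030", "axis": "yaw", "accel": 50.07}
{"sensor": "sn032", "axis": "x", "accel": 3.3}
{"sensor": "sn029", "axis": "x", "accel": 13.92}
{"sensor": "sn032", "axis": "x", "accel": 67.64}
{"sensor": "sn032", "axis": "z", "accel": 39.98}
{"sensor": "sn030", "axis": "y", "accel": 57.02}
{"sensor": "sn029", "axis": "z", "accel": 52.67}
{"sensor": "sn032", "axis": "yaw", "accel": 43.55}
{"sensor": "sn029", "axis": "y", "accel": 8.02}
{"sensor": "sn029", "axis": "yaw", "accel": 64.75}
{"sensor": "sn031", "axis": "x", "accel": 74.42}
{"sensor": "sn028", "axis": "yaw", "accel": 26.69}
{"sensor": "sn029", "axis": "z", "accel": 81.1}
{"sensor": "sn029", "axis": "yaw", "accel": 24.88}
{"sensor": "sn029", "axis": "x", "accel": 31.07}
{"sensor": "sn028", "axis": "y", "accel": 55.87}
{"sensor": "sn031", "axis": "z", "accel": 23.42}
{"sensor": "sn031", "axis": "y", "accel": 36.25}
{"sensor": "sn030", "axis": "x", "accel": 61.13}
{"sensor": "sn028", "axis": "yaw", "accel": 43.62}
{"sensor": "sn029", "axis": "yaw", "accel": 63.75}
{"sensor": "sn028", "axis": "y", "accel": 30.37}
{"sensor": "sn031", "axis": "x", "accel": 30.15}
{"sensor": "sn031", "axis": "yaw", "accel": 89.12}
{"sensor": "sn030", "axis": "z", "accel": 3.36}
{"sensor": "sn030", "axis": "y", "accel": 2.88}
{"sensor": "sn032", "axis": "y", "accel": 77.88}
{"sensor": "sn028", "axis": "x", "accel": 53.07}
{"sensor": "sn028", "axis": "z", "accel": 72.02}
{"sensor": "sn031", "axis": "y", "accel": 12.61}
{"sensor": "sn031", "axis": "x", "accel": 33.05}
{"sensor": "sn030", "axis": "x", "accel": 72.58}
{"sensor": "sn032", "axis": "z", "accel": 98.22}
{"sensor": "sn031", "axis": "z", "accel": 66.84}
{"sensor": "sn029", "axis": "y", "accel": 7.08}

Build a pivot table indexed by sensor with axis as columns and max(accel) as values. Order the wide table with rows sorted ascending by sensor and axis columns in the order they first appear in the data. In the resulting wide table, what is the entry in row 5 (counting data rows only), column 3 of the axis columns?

With rows sorted ascending by sensor, row 5 is sensor=sn032. axis columns in first-appearance order: z, y, yaw, x; column 3 is yaw.
Long rows with sensor=sn032, axis=yaw: max(72.17, 86.78, 43.55) = 86.78.

86.78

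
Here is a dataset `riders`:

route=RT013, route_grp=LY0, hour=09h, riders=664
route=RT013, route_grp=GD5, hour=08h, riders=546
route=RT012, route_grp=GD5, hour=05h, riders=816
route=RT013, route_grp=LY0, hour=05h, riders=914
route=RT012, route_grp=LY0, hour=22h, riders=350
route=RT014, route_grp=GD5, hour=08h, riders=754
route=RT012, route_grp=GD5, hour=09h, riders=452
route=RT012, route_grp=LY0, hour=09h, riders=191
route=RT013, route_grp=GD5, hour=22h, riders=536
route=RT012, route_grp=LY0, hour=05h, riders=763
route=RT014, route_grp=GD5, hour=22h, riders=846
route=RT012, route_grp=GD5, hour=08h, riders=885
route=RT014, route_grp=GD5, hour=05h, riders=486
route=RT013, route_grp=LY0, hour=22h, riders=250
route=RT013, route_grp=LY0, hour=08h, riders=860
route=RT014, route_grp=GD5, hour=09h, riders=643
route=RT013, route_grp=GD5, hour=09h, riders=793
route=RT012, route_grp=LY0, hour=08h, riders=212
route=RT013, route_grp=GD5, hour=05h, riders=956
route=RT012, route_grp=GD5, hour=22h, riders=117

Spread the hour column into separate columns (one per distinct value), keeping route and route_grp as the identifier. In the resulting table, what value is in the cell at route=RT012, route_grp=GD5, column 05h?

Wide layout: rows indexed by route and route_grp, columns are the 4 distinct hour values (09h, 08h, 05h, 22h).
Cell (route=RT012, route_grp=GD5, hour=05h) draws from the long row where route=RT012, route_grp=GD5 and hour=05h, which has riders=816.

816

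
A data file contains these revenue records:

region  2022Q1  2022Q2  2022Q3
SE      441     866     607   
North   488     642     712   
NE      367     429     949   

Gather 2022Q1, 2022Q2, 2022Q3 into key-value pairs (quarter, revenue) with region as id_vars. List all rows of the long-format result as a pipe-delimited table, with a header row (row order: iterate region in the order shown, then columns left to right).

Each (region, column) pair becomes one row: 3 × 3 = 9 rows.
For example, (SE, 2022Q1) → revenue=441.

| region | quarter | revenue |
| SE | 2022Q1 | 441 |
| SE | 2022Q2 | 866 |
| SE | 2022Q3 | 607 |
| North | 2022Q1 | 488 |
| North | 2022Q2 | 642 |
| North | 2022Q3 | 712 |
| NE | 2022Q1 | 367 |
| NE | 2022Q2 | 429 |
| NE | 2022Q3 | 949 |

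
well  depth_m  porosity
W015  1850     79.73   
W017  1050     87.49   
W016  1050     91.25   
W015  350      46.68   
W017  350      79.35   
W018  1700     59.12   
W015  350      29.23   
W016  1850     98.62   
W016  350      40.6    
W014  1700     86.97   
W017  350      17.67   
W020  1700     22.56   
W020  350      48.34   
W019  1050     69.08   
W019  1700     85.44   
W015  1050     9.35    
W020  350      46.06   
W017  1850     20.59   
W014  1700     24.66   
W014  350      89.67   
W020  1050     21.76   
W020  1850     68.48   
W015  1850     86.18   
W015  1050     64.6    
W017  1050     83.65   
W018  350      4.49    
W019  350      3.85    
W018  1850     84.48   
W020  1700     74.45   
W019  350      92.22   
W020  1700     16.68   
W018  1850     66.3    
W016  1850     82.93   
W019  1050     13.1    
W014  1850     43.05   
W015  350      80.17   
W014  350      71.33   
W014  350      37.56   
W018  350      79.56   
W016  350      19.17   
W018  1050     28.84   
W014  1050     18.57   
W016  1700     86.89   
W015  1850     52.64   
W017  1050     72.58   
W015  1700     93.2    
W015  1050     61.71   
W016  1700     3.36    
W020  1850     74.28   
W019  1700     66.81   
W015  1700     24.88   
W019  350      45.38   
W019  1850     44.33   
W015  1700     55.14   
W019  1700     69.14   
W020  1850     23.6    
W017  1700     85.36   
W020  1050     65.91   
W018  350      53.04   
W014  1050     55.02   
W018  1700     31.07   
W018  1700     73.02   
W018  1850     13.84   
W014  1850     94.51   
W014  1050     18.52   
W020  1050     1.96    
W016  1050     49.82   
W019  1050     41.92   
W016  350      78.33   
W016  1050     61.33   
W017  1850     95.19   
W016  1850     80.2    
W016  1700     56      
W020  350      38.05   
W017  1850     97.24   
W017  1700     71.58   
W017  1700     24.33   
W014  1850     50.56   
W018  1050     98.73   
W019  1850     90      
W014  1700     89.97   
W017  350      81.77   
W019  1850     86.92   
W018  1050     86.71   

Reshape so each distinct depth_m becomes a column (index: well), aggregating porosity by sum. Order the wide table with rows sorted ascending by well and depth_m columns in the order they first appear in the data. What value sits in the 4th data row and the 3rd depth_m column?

With rows sorted ascending by well, row 4 is well=W017. depth_m columns in first-appearance order: 1850, 1050, 350, 1700; column 3 is 350.
Long rows with well=W017, depth_m=350: 79.35 + 17.67 + 81.77 = 178.79.

178.79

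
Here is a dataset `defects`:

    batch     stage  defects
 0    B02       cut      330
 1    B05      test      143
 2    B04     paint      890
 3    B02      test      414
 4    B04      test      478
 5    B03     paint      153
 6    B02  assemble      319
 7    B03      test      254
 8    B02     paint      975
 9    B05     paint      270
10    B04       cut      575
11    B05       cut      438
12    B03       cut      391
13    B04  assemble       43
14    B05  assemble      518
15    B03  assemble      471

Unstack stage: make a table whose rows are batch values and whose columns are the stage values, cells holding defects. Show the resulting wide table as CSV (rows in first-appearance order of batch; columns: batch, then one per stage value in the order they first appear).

Columns: batch plus the 4 distinct stage values (cut, test, paint, assemble).
For example, row B02 column cut takes defects=330 from the long row (B02, cut).

batch,cut,test,paint,assemble
B02,330,414,975,319
B05,438,143,270,518
B04,575,478,890,43
B03,391,254,153,471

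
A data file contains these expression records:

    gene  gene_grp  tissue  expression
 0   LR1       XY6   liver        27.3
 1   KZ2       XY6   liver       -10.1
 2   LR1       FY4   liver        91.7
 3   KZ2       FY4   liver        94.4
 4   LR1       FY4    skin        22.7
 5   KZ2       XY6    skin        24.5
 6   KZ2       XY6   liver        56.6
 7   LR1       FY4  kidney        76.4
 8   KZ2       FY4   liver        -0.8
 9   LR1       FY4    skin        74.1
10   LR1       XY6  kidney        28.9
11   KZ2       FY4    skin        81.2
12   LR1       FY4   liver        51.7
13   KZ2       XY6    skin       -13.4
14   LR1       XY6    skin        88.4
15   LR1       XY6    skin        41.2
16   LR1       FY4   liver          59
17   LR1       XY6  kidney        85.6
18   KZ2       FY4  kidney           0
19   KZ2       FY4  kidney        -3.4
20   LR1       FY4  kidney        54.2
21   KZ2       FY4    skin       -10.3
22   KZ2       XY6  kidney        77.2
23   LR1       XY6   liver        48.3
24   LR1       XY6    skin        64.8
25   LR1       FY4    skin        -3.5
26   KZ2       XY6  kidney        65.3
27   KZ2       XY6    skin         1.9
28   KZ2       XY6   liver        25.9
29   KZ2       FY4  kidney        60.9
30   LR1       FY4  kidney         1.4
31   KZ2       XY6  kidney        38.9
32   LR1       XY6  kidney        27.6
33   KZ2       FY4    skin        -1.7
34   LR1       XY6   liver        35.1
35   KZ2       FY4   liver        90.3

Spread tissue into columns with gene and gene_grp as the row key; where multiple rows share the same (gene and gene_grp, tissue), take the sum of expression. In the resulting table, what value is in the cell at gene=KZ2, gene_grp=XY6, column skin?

13

Rows with gene=KZ2, gene_grp=XY6 and tissue=skin: expression values are 24.5, -13.4, 1.9.
24.5 + -13.4 + 1.9 = 13.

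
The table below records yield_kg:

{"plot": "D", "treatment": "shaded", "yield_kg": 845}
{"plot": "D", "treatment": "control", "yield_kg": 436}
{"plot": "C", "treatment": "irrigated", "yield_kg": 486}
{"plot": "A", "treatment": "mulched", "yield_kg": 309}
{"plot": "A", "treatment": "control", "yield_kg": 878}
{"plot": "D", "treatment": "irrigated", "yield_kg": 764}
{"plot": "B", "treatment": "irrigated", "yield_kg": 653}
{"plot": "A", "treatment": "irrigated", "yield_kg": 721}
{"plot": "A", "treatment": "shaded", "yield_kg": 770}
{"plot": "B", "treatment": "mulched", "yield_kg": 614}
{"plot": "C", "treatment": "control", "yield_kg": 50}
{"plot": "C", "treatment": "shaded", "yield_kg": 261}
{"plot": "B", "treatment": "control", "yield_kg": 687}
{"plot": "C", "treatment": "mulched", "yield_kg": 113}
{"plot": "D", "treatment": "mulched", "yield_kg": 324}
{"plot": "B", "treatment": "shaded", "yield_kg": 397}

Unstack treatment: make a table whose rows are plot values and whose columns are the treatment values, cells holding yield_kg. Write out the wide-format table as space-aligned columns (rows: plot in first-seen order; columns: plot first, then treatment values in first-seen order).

Columns: plot plus the 4 distinct treatment values (shaded, control, irrigated, mulched).
For example, row D column shaded takes yield_kg=845 from the long row (D, shaded).

plot  shaded  control  irrigated  mulched
D     845     436      764        324    
C     261     50       486        113    
A     770     878      721        309    
B     397     687      653        614    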